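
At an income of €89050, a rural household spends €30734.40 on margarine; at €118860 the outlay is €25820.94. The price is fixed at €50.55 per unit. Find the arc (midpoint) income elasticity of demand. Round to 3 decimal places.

With a constant price, Q₁ = 30734.40/50.55 = 608.000 and Q₂ = 25820.94/50.55 = 510.800 (equivalently, work directly with expenditure since P cancels).
Midpoint %ΔQ = (25820.94 − 30734.40)/28277.67 = -0.17376; midpoint %ΔI = (118860 − 89050)/103955 = 0.28676.
η = -0.17376 / 0.28676 = -0.606.

-0.606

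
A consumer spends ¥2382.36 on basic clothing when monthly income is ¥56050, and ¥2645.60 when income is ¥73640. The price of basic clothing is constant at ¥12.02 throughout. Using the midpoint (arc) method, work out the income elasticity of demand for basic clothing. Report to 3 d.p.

0.386

With a constant price, Q₁ = 2382.36/12.02 = 198.200 and Q₂ = 2645.60/12.02 = 220.100 (equivalently, work directly with expenditure since P cancels).
Midpoint %ΔQ = (2645.60 − 2382.36)/2513.98 = 0.10471; midpoint %ΔI = (73640 − 56050)/64845 = 0.27126.
η = 0.10471 / 0.27126 = 0.386.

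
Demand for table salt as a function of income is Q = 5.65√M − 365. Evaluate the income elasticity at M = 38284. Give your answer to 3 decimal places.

0.746

At M = 38284: Q = 740.496.
dQ/dM = 5.65/(2√M) = 0.0144381 at this income.
η = (dQ/dM)·(M/Q) = 0.0144381 × (38284/740.496) = 0.746.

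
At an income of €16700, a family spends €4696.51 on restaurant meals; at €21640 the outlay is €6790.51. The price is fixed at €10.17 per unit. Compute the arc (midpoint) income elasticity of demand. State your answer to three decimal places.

1.415

With a constant price, Q₁ = 4696.51/10.17 = 461.800 and Q₂ = 6790.51/10.17 = 667.700 (equivalently, work directly with expenditure since P cancels).
Midpoint %ΔQ = (6790.51 − 4696.51)/5743.51 = 0.36459; midpoint %ΔI = (21640 − 16700)/19170 = 0.25769.
η = 0.36459 / 0.25769 = 1.415.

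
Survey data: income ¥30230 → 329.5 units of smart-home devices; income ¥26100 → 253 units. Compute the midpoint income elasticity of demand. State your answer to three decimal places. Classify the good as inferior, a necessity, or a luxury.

1.791 (luxury)

ΔQ = 253 − 329.5 = -76.5; midpoint Q̄ = (329.5 + 253)/2 = 291.25.
ΔI = 26100 − 30230 = -4130; midpoint Ī = (30230 + 26100)/2 = 28165.
η = (ΔQ/Q̄) ÷ (ΔI/Ī) = (-76.5/291.25) ÷ (-4130/28165) = 1.791.
η > 1 ⇒ luxury.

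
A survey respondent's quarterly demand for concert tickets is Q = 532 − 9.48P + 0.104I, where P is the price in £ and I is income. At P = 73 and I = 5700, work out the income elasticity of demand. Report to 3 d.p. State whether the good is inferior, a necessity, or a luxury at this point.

1.370 (luxury)

At P = 73, I = 5700: Q = 432.760.
Holding P constant, ∂Q/∂I = 0.104.
η_I = (∂Q/∂I)·(I/Q) = 0.104 × (5700/432.760) = 1.370.
Since η > 1, this is a luxury.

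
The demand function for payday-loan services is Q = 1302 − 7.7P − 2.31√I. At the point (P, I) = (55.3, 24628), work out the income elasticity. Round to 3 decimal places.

-0.353

At P = 55.3, I = 24628: Q = 513.675.
Holding P constant, ∂Q/∂I = -2.31/(2√I) = -0.00735982.
η_I = (∂Q/∂I)·(I/Q) = -0.00735982 × (24628/513.675) = -0.353.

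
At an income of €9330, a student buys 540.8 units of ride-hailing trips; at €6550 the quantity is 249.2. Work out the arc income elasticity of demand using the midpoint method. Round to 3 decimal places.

ΔQ = 249.2 − 540.8 = -291.6; midpoint Q̄ = (540.8 + 249.2)/2 = 395.
ΔI = 6550 − 9330 = -2780; midpoint Ī = (9330 + 6550)/2 = 7940.
η = (ΔQ/Q̄) ÷ (ΔI/Ī) = (-291.6/395) ÷ (-2780/7940) = 2.108.

2.108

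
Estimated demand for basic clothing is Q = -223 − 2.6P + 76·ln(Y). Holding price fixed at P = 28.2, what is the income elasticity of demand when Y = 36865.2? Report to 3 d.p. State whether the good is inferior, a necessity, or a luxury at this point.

0.151 (necessity)

At P = 28.2, Y = 36865.2: Q = 502.822.
Holding P constant, ∂Q/∂Y = 76/Y = 0.00206156.
η_Y = (∂Q/∂Y)·(Y/Q) = 0.00206156 × (36865.2/502.822) = 0.151.
Since 0 < η < 1, this is a necessity.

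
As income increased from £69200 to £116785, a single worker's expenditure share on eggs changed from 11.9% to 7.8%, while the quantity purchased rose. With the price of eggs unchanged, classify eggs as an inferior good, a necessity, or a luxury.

Quantity rises but the budget share falls as income rises, so 0 < η < 1.

necessity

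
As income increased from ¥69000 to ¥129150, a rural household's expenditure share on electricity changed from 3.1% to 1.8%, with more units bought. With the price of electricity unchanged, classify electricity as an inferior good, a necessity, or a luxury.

Quantity rises but the budget share falls as income rises, so 0 < η < 1.

necessity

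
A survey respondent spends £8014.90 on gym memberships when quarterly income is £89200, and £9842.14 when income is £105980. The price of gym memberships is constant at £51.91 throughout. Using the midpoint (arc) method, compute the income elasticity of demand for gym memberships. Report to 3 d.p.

With a constant price, Q₁ = 8014.90/51.91 = 154.400 and Q₂ = 9842.14/51.91 = 189.600 (equivalently, work directly with expenditure since P cancels).
Midpoint %ΔQ = (9842.14 − 8014.90)/8928.52 = 0.20465; midpoint %ΔI = (105980 − 89200)/97590 = 0.17194.
η = 0.20465 / 0.17194 = 1.190.

1.190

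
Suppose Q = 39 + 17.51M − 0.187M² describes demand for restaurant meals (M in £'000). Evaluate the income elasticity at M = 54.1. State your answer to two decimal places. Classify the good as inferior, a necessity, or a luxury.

-0.34 (inferior good)

At M = 54.1: Q = 438.9775.
dQ/dM = 17.51 − 0.374M = -2.72340.
η = (dQ/dM)·(M/Q) = -2.72340 × (54.1/438.9775) = -0.34.
η < 0 ⇒ inferior good.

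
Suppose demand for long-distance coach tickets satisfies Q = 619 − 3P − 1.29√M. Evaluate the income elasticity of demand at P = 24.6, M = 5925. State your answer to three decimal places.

-0.111

At P = 24.6, M = 5925: Q = 445.904.
Holding P constant, ∂Q/∂M = -1.29/(2√M) = -0.00837945.
η_M = (∂Q/∂M)·(M/Q) = -0.00837945 × (5925/445.904) = -0.111.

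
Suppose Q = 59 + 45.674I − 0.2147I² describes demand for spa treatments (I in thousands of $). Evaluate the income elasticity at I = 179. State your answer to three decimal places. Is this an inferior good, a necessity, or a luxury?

-4.119 (inferior good)

At I = 179: Q = 1355.4433.
dQ/dI = 45.674 − 0.4294I = -31.18860.
η = (dQ/dI)·(I/Q) = -31.18860 × (179/1355.4433) = -4.119.
η < 0 ⇒ inferior good.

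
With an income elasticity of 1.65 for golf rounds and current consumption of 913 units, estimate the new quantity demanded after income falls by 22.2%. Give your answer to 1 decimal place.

578.6

%ΔQ ≈ η × %ΔI = 1.65 × (-22.2%) = -36.63%.
New Q ≈ 913 × (1 − 0.3663) = 578.6.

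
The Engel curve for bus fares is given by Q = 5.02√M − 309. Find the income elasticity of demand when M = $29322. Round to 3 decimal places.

At M = 29322: Q = 550.608.
dQ/dM = 5.02/(2√M) = 0.0146581 at this income.
η = (dQ/dM)·(M/Q) = 0.0146581 × (29322/550.608) = 0.781.

0.781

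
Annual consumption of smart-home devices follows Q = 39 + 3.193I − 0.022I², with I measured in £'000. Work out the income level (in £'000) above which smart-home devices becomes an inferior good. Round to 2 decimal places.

72.57

dQ/dI = 3.193 − 0.044I.
The good is inferior where dQ/dI < 0. Setting dQ/dI = 0 gives I = 3.193 / 0.044 = 72.57.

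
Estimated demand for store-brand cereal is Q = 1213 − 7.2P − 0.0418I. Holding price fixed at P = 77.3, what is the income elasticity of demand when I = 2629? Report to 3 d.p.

-0.201

At P = 77.3, I = 2629: Q = 546.548.
Holding P constant, ∂Q/∂I = −0.0418.
η_I = (∂Q/∂I)·(I/Q) = -0.0418 × (2629/546.548) = -0.201.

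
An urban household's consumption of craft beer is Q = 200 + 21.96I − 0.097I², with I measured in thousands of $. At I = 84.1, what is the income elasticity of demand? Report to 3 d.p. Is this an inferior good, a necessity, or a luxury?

0.349 (necessity)

At I = 84.1: Q = 1360.7734.
dQ/dI = 21.96 − 0.194I = 5.64460.
η = (dQ/dI)·(I/Q) = 5.64460 × (84.1/1360.7734) = 0.349.
0 < η < 1 ⇒ necessity.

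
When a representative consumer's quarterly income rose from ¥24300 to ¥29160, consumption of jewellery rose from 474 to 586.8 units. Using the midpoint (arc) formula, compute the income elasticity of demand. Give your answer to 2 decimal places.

ΔQ = 586.8 − 474 = 112.8; midpoint Q̄ = (474 + 586.8)/2 = 530.4.
ΔI = 29160 − 24300 = 4860; midpoint Ī = (24300 + 29160)/2 = 26730.
η = (ΔQ/Q̄) ÷ (ΔI/Ī) = (112.8/530.4) ÷ (4860/26730) = 1.17.

1.17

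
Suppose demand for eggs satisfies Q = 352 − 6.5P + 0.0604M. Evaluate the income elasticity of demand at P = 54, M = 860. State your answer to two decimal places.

0.98

At P = 54, M = 860: Q = 52.944.
Holding P constant, ∂Q/∂M = 0.0604.
η_M = (∂Q/∂M)·(M/Q) = 0.0604 × (860/52.944) = 0.98.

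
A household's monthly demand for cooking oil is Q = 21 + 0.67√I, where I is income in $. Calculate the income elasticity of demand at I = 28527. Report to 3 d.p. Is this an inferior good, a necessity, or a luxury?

0.422 (necessity)

At I = 28527: Q = 134.163.
dQ/dI = 0.67/(2√I) = 0.00198343 at this income.
η = (dQ/dI)·(I/Q) = 0.00198343 × (28527/134.163) = 0.422.
Since 0 < η < 1, the good is a necessity.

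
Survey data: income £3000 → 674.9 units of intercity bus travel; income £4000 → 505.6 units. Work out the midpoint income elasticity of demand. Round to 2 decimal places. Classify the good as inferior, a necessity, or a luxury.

ΔQ = 505.6 − 674.9 = -169.3; midpoint Q̄ = (674.9 + 505.6)/2 = 590.25.
ΔI = 4000 − 3000 = 1000; midpoint Ī = (3000 + 4000)/2 = 3500.
η = (ΔQ/Q̄) ÷ (ΔI/Ī) = (-169.3/590.25) ÷ (1000/3500) = -1.00.
η < 0 ⇒ inferior good.

-1.00 (inferior good)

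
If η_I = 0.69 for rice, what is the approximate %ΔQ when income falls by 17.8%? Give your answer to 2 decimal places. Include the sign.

-12.28%

%ΔQ ≈ η × %ΔI = 0.69 × (-17.8%) = -12.28%.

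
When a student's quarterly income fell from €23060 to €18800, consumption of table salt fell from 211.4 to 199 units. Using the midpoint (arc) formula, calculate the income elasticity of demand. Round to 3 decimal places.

ΔQ = 199 − 211.4 = -12.4; midpoint Q̄ = (211.4 + 199)/2 = 205.2.
ΔI = 18800 − 23060 = -4260; midpoint Ī = (23060 + 18800)/2 = 20930.
η = (ΔQ/Q̄) ÷ (ΔI/Ī) = (-12.4/205.2) ÷ (-4260/20930) = 0.297.

0.297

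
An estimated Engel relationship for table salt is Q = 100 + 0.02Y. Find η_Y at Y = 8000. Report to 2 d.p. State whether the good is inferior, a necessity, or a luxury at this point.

0.62 (necessity)

At Y = 8000: Q = 260.000.
dQ/dY = 0.02.
η = (dQ/dY)·(Y/Q) = 0.02 × (8000/260.000) = 0.62.
Since 0 < η < 1, the good is a necessity.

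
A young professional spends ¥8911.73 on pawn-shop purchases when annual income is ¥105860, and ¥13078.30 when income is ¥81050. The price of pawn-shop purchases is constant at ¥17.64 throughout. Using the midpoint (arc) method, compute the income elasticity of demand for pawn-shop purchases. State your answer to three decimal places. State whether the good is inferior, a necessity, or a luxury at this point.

With a constant price, Q₁ = 8911.73/17.64 = 505.200 and Q₂ = 13078.30/17.64 = 741.400 (equivalently, work directly with expenditure since P cancels).
Midpoint %ΔQ = (13078.30 − 8911.73)/10995.02 = 0.37895; midpoint %ΔI = (81050 − 105860)/93455 = -0.26548.
η = 0.37895 / -0.26548 = -1.427.
η < 0 ⇒ inferior good.

-1.427 (inferior good)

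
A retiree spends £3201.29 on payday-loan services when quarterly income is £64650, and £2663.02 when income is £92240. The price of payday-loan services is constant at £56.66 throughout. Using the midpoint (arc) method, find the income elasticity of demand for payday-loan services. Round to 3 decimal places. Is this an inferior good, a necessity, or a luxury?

With a constant price, Q₁ = 3201.29/56.66 = 56.500 and Q₂ = 2663.02/56.66 = 47.000 (equivalently, work directly with expenditure since P cancels).
Midpoint %ΔQ = (2663.02 − 3201.29)/2932.16 = -0.18357; midpoint %ΔI = (92240 − 64650)/78445 = 0.35171.
η = -0.18357 / 0.35171 = -0.522.
η < 0 ⇒ inferior good.

-0.522 (inferior good)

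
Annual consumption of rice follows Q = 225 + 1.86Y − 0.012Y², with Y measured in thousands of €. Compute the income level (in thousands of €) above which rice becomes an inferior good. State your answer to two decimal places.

77.50

dQ/dY = 1.86 − 0.024Y.
The good is inferior where dQ/dY < 0. Setting dQ/dY = 0 gives Y = 1.86 / 0.024 = 77.50.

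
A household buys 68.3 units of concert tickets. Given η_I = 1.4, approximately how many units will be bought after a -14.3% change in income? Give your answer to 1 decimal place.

54.6

%ΔQ ≈ η × %ΔI = 1.4 × (-14.3%) = -20.02%.
New Q ≈ 68.3 × (1 − 0.2002) = 54.6.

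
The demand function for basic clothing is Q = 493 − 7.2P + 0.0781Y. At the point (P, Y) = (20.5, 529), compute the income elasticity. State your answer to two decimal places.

At P = 20.5, Y = 529: Q = 386.715.
Holding P constant, ∂Q/∂Y = 0.0781.
η_Y = (∂Q/∂Y)·(Y/Q) = 0.0781 × (529/386.715) = 0.11.

0.11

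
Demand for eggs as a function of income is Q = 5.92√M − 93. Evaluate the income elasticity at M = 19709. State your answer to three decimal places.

0.563

At M = 19709: Q = 738.101.
dQ/dM = 5.92/(2√M) = 0.0210843 at this income.
η = (dQ/dM)·(M/Q) = 0.0210843 × (19709/738.101) = 0.563.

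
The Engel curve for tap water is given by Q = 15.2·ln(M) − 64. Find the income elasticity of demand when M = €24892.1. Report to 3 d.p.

At M = 24892.1: Q = 89.859.
dQ/dM = 15.2/M = 0.000610636 at this income.
η = (dQ/dM)·(M/Q) = 0.000610636 × (24892.1/89.859) = 0.169.

0.169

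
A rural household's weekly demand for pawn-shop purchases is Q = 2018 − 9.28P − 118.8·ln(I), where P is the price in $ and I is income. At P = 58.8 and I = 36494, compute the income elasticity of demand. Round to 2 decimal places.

At P = 58.8, I = 36494: Q = 224.354.
Holding P constant, ∂Q/∂I = -118.8/I = -0.00325533.
η_I = (∂Q/∂I)·(I/Q) = -0.00325533 × (36494/224.354) = -0.53.

-0.53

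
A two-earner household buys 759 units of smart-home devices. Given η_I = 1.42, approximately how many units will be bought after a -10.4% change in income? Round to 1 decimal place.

646.9

%ΔQ ≈ η × %ΔI = 1.42 × (-10.4%) = -14.768%.
New Q ≈ 759 × (1 − 0.14768) = 646.9.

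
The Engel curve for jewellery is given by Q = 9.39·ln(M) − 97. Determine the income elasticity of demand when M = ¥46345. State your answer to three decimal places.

2.417

At M = 46345: Q = 3.885.
dQ/dM = 9.39/M = 0.000202611 at this income.
η = (dQ/dM)·(M/Q) = 0.000202611 × (46345/3.885) = 2.417.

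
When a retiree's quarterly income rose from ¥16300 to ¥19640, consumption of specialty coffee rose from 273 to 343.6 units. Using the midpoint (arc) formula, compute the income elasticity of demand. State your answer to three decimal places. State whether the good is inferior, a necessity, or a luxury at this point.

1.232 (luxury)

ΔQ = 343.6 − 273 = 70.6; midpoint Q̄ = (273 + 343.6)/2 = 308.3.
ΔI = 19640 − 16300 = 3340; midpoint Ī = (16300 + 19640)/2 = 17970.
η = (ΔQ/Q̄) ÷ (ΔI/Ī) = (70.6/308.3) ÷ (3340/17970) = 1.232.
η > 1 ⇒ luxury.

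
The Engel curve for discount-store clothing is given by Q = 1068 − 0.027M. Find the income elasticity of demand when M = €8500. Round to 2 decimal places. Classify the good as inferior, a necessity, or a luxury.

-0.27 (inferior good)

At M = 8500: Q = 838.500.
dQ/dM = −0.027.
η = (dQ/dM)·(M/Q) = -0.027 × (8500/838.500) = -0.27.
Since η < 0, the good is an inferior good.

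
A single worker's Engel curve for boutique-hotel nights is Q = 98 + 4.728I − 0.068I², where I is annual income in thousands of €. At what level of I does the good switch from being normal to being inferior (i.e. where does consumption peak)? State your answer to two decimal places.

dQ/dI = 4.728 − 0.136I.
The good is inferior where dQ/dI < 0. Setting dQ/dI = 0 gives I = 4.728 / 0.136 = 34.76.

34.76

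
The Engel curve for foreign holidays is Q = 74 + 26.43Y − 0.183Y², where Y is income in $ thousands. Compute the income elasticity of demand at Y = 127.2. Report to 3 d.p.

-5.389

At Y = 127.2: Q = 474.9853.
dQ/dY = 26.43 − 0.366Y = -20.12520.
η = (dQ/dY)·(Y/Q) = -20.12520 × (127.2/474.9853) = -5.389.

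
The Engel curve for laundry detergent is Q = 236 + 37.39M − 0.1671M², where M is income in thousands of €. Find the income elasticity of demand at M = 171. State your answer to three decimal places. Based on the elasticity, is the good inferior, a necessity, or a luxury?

-1.938 (inferior good)

At M = 171: Q = 1743.5189.
dQ/dM = 37.39 − 0.3342M = -19.75820.
η = (dQ/dM)·(M/Q) = -19.75820 × (171/1743.5189) = -1.938.
η < 0 ⇒ inferior good.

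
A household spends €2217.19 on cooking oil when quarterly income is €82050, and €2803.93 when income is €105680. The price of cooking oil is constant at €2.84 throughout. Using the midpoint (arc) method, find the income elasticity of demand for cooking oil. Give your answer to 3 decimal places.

With a constant price, Q₁ = 2217.19/2.84 = 780.701 and Q₂ = 2803.93/2.84 = 987.299 (equivalently, work directly with expenditure since P cancels).
Midpoint %ΔQ = (2803.93 − 2217.19)/2510.56 = 0.23371; midpoint %ΔI = (105680 − 82050)/93865 = 0.25174.
η = 0.23371 / 0.25174 = 0.928.

0.928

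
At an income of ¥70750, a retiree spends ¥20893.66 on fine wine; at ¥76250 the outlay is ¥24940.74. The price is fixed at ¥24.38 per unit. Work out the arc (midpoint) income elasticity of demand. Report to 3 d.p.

2.360

With a constant price, Q₁ = 20893.66/24.38 = 857.000 and Q₂ = 24940.74/24.38 = 1023.000 (equivalently, work directly with expenditure since P cancels).
Midpoint %ΔQ = (24940.74 − 20893.66)/22917.20 = 0.17660; midpoint %ΔI = (76250 − 70750)/73500 = 0.07483.
η = 0.17660 / 0.07483 = 2.360.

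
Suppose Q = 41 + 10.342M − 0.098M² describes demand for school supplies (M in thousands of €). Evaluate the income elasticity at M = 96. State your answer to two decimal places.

At M = 96: Q = 130.6640.
dQ/dM = 10.342 − 0.196M = -8.47400.
η = (dQ/dM)·(M/Q) = -8.47400 × (96/130.6640) = -6.23.

-6.23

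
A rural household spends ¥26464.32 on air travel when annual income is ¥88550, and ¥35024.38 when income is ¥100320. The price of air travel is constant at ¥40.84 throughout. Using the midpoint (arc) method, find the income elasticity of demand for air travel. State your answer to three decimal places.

2.234

With a constant price, Q₁ = 26464.32/40.84 = 648.000 and Q₂ = 35024.38/40.84 = 857.600 (equivalently, work directly with expenditure since P cancels).
Midpoint %ΔQ = (35024.38 − 26464.32)/30744.35 = 0.27843; midpoint %ΔI = (100320 − 88550)/94435 = 0.12464.
η = 0.27843 / 0.12464 = 2.234.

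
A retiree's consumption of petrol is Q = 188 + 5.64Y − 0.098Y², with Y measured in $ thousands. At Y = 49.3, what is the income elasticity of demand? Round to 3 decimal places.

At Y = 49.3: Q = 227.8640.
dQ/dY = 5.64 − 0.196Y = -4.02280.
η = (dQ/dY)·(Y/Q) = -4.02280 × (49.3/227.8640) = -0.870.

-0.870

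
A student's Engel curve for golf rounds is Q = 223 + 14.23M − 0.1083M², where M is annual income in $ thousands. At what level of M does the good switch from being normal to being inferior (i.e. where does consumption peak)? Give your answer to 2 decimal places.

65.70

dQ/dM = 14.23 − 0.2166M.
The good is inferior where dQ/dM < 0. Setting dQ/dM = 0 gives M = 14.23 / 0.2166 = 65.70.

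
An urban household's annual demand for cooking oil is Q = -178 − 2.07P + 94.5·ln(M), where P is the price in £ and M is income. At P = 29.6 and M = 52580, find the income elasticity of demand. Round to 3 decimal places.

0.120

At P = 29.6, M = 52580: Q = 787.952.
Holding P constant, ∂Q/∂M = 94.5/M = 0.00179726.
η_M = (∂Q/∂M)·(M/Q) = 0.00179726 × (52580/787.952) = 0.120.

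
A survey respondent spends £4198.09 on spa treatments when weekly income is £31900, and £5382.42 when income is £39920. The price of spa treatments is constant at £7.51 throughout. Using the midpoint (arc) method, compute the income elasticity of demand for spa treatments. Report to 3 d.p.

With a constant price, Q₁ = 4198.09/7.51 = 559.000 and Q₂ = 5382.42/7.51 = 716.700 (equivalently, work directly with expenditure since P cancels).
Midpoint %ΔQ = (5382.42 − 4198.09)/4790.26 = 0.24724; midpoint %ΔI = (39920 − 31900)/35910 = 0.22334.
η = 0.24724 / 0.22334 = 1.107.

1.107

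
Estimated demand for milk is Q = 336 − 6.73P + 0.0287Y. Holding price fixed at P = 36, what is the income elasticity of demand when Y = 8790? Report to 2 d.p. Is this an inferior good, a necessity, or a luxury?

0.73 (necessity)

At P = 36, Y = 8790: Q = 345.993.
Holding P constant, ∂Q/∂Y = 0.0287.
η_Y = (∂Q/∂Y)·(Y/Q) = 0.0287 × (8790/345.993) = 0.73.
Since 0 < η < 1, this is a necessity.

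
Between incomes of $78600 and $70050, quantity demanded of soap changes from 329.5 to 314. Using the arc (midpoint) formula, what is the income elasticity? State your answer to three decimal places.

0.419

ΔQ = 314 − 329.5 = -15.5; midpoint Q̄ = (329.5 + 314)/2 = 321.75.
ΔI = 70050 − 78600 = -8550; midpoint Ī = (78600 + 70050)/2 = 74325.
η = (ΔQ/Q̄) ÷ (ΔI/Ī) = (-15.5/321.75) ÷ (-8550/74325) = 0.419.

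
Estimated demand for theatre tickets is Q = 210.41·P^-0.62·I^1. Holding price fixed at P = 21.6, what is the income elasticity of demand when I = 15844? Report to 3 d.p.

1.000

For a multiplicative demand Q = A·P^α·I^β, the income elasticity is β everywhere.
Here β = 1, so η = 1.000.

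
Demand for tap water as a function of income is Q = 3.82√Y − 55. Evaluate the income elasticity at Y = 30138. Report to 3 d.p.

0.545

At Y = 30138: Q = 608.163.
dQ/dY = 3.82/(2√Y) = 0.0110021 at this income.
η = (dQ/dY)·(Y/Q) = 0.0110021 × (30138/608.163) = 0.545.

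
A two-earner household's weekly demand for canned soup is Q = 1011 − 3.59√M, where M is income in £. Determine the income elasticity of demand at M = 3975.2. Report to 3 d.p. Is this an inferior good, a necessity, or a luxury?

At M = 3975.2: Q = 784.653.
dQ/dM = -3.59/(2√M) = -0.0284698 at this income.
η = (dQ/dM)·(M/Q) = -0.0284698 × (3975.2/784.653) = -0.144.
Since η < 0, the good is an inferior good.

-0.144 (inferior good)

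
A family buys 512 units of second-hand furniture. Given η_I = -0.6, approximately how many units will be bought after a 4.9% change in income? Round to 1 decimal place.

496.9

%ΔQ ≈ η × %ΔI = -0.6 × 4.9% = -2.94%.
New Q ≈ 512 × (1 − 0.0294) = 496.9.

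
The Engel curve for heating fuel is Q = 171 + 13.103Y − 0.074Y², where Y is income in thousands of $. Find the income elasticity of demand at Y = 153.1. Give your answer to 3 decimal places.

At Y = 153.1: Q = 442.5382.
dQ/dY = 13.103 − 0.148Y = -9.55580.
η = (dQ/dY)·(Y/Q) = -9.55580 × (153.1/442.5382) = -3.306.

-3.306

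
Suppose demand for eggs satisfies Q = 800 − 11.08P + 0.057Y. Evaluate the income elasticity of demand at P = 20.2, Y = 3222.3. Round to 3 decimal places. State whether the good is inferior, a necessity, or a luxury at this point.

0.242 (necessity)

At P = 20.2, Y = 3222.3: Q = 759.855.
Holding P constant, ∂Q/∂Y = 0.057.
η_Y = (∂Q/∂Y)·(Y/Q) = 0.057 × (3222.3/759.855) = 0.242.
Since 0 < η < 1, this is a necessity.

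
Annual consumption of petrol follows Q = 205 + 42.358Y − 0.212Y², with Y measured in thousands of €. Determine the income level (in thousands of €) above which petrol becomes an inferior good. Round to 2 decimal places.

99.90

dQ/dY = 42.358 − 0.424Y.
The good is inferior where dQ/dY < 0. Setting dQ/dY = 0 gives Y = 42.358 / 0.424 = 99.90.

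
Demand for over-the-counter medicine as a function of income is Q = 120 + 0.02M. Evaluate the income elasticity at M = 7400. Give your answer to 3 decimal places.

At M = 7400: Q = 268.000.
dQ/dM = 0.02.
η = (dQ/dM)·(M/Q) = 0.02 × (7400/268.000) = 0.552.

0.552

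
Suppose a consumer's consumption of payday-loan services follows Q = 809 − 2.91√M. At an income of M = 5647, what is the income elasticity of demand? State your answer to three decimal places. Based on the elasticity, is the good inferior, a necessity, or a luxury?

At M = 5647: Q = 590.324.
dQ/dM = -2.91/(2√M) = -0.0193622 at this income.
η = (dQ/dM)·(M/Q) = -0.0193622 × (5647/590.324) = -0.185.
Since η < 0, the good is an inferior good.

-0.185 (inferior good)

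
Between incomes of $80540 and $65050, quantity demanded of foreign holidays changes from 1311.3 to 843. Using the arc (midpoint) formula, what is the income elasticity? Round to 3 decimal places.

2.043

ΔQ = 843 − 1311.3 = -468.3; midpoint Q̄ = (1311.3 + 843)/2 = 1077.15.
ΔI = 65050 − 80540 = -15490; midpoint Ī = (80540 + 65050)/2 = 72795.
η = (ΔQ/Q̄) ÷ (ΔI/Ī) = (-468.3/1077.15) ÷ (-15490/72795) = 2.043.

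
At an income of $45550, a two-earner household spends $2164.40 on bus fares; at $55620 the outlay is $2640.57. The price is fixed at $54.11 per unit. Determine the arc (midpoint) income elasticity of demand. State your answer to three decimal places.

0.996

With a constant price, Q₁ = 2164.40/54.11 = 40.000 and Q₂ = 2640.57/54.11 = 48.800 (equivalently, work directly with expenditure since P cancels).
Midpoint %ΔQ = (2640.57 − 2164.40)/2402.49 = 0.19820; midpoint %ΔI = (55620 − 45550)/50585 = 0.19907.
η = 0.19820 / 0.19907 = 0.996.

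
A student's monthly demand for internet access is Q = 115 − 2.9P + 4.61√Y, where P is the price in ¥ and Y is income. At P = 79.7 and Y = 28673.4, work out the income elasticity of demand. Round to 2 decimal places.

0.59

At P = 79.7, Y = 28673.4: Q = 664.492.
Holding P constant, ∂Q/∂Y = 4.61/(2√Y) = 0.0136123.
η_Y = (∂Q/∂Y)·(Y/Q) = 0.0136123 × (28673.4/664.492) = 0.59.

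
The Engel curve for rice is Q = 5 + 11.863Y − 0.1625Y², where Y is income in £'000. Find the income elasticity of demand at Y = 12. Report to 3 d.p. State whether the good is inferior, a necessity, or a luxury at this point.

0.771 (necessity)

At Y = 12: Q = 123.9560.
dQ/dY = 11.863 − 0.325Y = 7.96300.
η = (dQ/dY)·(Y/Q) = 7.96300 × (12/123.9560) = 0.771.
0 < η < 1 ⇒ necessity.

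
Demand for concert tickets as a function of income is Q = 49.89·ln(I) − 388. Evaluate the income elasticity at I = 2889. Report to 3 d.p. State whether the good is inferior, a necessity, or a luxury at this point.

At I = 2889: Q = 9.557.
dQ/dI = 49.89/I = 0.017269 at this income.
η = (dQ/dI)·(I/Q) = 0.017269 × (2889/9.557) = 5.220.
Since η > 1, the good is a luxury.

5.220 (luxury)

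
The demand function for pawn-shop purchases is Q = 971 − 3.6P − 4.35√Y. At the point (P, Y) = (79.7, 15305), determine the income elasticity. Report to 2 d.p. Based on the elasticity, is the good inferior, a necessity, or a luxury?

-1.84 (inferior good)

At P = 79.7, Y = 15305: Q = 145.927.
Holding P constant, ∂Q/∂Y = -4.35/(2√Y) = -0.017581.
η_Y = (∂Q/∂Y)·(Y/Q) = -0.017581 × (15305/145.927) = -1.84.
Since η < 0, this is an inferior good.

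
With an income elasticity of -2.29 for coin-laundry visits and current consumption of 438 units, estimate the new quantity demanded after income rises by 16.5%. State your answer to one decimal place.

%ΔQ ≈ η × %ΔI = -2.29 × 16.5% = -37.785%.
New Q ≈ 438 × (1 − 0.37785) = 272.5.

272.5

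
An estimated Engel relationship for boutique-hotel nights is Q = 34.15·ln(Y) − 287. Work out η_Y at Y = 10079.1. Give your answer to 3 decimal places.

At Y = 10079.1: Q = 27.802.
dQ/dY = 34.15/Y = 0.0033882 at this income.
η = (dQ/dY)·(Y/Q) = 0.0033882 × (10079.1/27.802) = 1.228.

1.228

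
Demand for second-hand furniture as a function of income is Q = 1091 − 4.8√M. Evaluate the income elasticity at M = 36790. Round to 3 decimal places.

-2.703

At M = 36790: Q = 170.325.
dQ/dM = -4.8/(2√M) = -0.0125126 at this income.
η = (dQ/dM)·(M/Q) = -0.0125126 × (36790/170.325) = -2.703.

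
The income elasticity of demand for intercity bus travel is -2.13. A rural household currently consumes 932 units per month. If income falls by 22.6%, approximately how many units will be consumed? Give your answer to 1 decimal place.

1380.6

%ΔQ ≈ η × %ΔI = -2.13 × (-22.6%) = 48.138%.
New Q ≈ 932 × (1 + 0.48138) = 1380.6.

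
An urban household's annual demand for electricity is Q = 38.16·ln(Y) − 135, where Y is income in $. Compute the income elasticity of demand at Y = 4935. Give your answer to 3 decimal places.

At Y = 4935: Q = 189.517.
dQ/dY = 38.16/Y = 0.00773252 at this income.
η = (dQ/dY)·(Y/Q) = 0.00773252 × (4935/189.517) = 0.201.

0.201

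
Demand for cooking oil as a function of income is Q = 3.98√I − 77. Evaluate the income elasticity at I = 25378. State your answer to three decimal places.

At I = 25378: Q = 557.033.
dQ/dI = 3.98/(2√I) = 0.0124918 at this income.
η = (dQ/dI)·(I/Q) = 0.0124918 × (25378/557.033) = 0.569.

0.569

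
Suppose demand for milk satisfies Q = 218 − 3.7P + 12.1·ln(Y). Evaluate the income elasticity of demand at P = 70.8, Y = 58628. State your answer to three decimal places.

0.136

At P = 70.8, Y = 58628: Q = 88.886.
Holding P constant, ∂Q/∂Y = 12.1/Y = 0.000206386.
η_Y = (∂Q/∂Y)·(Y/Q) = 0.000206386 × (58628/88.886) = 0.136.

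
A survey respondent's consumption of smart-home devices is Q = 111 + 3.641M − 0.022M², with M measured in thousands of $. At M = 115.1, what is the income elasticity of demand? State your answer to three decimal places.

At M = 115.1: Q = 238.6229.
dQ/dM = 3.641 − 0.044M = -1.42340.
η = (dQ/dM)·(M/Q) = -1.42340 × (115.1/238.6229) = -0.687.

-0.687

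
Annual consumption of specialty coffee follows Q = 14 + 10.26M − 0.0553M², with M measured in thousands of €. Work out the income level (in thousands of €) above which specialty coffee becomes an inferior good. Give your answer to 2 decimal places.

dQ/dM = 10.26 − 0.1106M.
The good is inferior where dQ/dM < 0. Setting dQ/dM = 0 gives M = 10.26 / 0.1106 = 92.77.

92.77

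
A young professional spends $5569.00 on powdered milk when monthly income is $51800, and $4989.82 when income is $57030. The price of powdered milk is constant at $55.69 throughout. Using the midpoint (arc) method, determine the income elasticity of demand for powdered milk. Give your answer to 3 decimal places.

-1.141

With a constant price, Q₁ = 5569.00/55.69 = 100.000 and Q₂ = 4989.82/55.69 = 89.600 (equivalently, work directly with expenditure since P cancels).
Midpoint %ΔQ = (4989.82 − 5569.00)/5279.41 = -0.10971; midpoint %ΔI = (57030 − 51800)/54415 = 0.09611.
η = -0.10971 / 0.09611 = -1.141.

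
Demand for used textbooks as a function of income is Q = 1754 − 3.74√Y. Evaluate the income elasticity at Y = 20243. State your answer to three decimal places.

At Y = 20243: Q = 1221.881.
dQ/dY = -3.74/(2√Y) = -0.0131433 at this income.
η = (dQ/dY)·(Y/Q) = -0.0131433 × (20243/1221.881) = -0.218.

-0.218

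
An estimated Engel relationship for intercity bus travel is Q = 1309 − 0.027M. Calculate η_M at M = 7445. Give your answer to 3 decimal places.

-0.181

At M = 7445: Q = 1107.985.
dQ/dM = −0.027.
η = (dQ/dM)·(M/Q) = -0.027 × (7445/1107.985) = -0.181.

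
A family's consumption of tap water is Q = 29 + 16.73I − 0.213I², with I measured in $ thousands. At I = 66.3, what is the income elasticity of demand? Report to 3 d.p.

At I = 66.3: Q = 201.9170.
dQ/dI = 16.73 − 0.426I = -11.51380.
η = (dQ/dI)·(I/Q) = -11.51380 × (66.3/201.9170) = -3.781.

-3.781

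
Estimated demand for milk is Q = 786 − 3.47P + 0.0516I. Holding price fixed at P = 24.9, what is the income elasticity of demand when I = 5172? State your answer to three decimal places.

0.276

At P = 24.9, I = 5172: Q = 966.472.
Holding P constant, ∂Q/∂I = 0.0516.
η_I = (∂Q/∂I)·(I/Q) = 0.0516 × (5172/966.472) = 0.276.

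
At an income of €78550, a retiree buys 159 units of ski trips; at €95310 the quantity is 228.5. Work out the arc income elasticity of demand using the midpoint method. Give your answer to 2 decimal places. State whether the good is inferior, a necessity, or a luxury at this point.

1.86 (luxury)

ΔQ = 228.5 − 159 = 69.5; midpoint Q̄ = (159 + 228.5)/2 = 193.75.
ΔI = 95310 − 78550 = 16760; midpoint Ī = (78550 + 95310)/2 = 86930.
η = (ΔQ/Q̄) ÷ (ΔI/Ī) = (69.5/193.75) ÷ (16760/86930) = 1.86.
η > 1 ⇒ luxury.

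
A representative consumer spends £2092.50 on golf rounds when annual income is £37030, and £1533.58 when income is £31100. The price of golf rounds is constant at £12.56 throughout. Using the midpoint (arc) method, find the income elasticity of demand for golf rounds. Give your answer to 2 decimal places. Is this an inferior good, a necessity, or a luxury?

1.77 (luxury)

With a constant price, Q₁ = 2092.50/12.56 = 166.600 and Q₂ = 1533.58/12.56 = 122.100 (equivalently, work directly with expenditure since P cancels).
Midpoint %ΔQ = (1533.58 − 2092.50)/1813.04 = -0.30828; midpoint %ΔI = (31100 − 37030)/34065 = -0.17408.
η = -0.30828 / -0.17408 = 1.77.
η > 1 ⇒ luxury.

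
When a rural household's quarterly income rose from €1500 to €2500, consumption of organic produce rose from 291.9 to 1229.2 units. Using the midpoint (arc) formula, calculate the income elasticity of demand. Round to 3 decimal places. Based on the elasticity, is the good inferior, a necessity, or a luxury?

ΔQ = 1229.2 − 291.9 = 937.3; midpoint Q̄ = (291.9 + 1229.2)/2 = 760.55.
ΔI = 2500 − 1500 = 1000; midpoint Ī = (1500 + 2500)/2 = 2000.
η = (ΔQ/Q̄) ÷ (ΔI/Ī) = (937.3/760.55) ÷ (1000/2000) = 2.465.
η > 1 ⇒ luxury.

2.465 (luxury)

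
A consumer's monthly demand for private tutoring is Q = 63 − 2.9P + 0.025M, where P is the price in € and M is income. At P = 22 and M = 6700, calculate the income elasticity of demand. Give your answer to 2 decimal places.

At P = 22, M = 6700: Q = 166.700.
Holding P constant, ∂Q/∂M = 0.025.
η_M = (∂Q/∂M)·(M/Q) = 0.025 × (6700/166.700) = 1.00.

1.00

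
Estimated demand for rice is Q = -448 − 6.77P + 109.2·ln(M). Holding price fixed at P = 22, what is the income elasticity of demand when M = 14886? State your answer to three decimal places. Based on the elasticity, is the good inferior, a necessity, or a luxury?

0.241 (necessity)

At P = 22, M = 14886: Q = 452.273.
Holding P constant, ∂Q/∂M = 109.2/M = 0.00733575.
η_M = (∂Q/∂M)·(M/Q) = 0.00733575 × (14886/452.273) = 0.241.
Since 0 < η < 1, this is a necessity.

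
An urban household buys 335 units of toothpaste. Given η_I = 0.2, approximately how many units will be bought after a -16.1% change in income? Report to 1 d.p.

324.2

%ΔQ ≈ η × %ΔI = 0.2 × (-16.1%) = -3.22%.
New Q ≈ 335 × (1 − 0.0322) = 324.2.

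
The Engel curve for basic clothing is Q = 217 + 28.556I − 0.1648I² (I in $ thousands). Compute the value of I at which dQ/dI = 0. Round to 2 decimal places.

dQ/dI = 28.556 − 0.3296I.
The good is inferior where dQ/dI < 0. Setting dQ/dI = 0 gives I = 28.556 / 0.3296 = 86.64.

86.64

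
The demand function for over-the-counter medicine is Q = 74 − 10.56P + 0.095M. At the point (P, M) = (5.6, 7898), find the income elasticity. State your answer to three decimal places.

0.981

At P = 5.6, M = 7898: Q = 765.174.
Holding P constant, ∂Q/∂M = 0.095.
η_M = (∂Q/∂M)·(M/Q) = 0.095 × (7898/765.174) = 0.981.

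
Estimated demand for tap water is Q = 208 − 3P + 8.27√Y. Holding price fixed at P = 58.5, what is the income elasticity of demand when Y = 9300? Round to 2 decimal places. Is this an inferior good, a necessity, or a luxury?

0.48 (necessity)

At P = 58.5, Y = 9300: Q = 830.030.
Holding P constant, ∂Q/∂Y = 8.27/(2√Y) = 0.042878.
η_Y = (∂Q/∂Y)·(Y/Q) = 0.042878 × (9300/830.030) = 0.48.
Since 0 < η < 1, this is a necessity.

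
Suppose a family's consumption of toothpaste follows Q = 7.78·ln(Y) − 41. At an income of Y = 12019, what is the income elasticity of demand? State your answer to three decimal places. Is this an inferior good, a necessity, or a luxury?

At Y = 12019: Q = 32.087.
dQ/dY = 7.78/Y = 0.000647308 at this income.
η = (dQ/dY)·(Y/Q) = 0.000647308 × (12019/32.087) = 0.242.
Since 0 < η < 1, the good is a necessity.

0.242 (necessity)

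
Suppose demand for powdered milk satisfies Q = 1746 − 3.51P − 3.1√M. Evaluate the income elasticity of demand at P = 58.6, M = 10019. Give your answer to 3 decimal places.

-0.126

At P = 58.6, M = 10019: Q = 1230.020.
Holding P constant, ∂Q/∂M = -3.1/(2√M) = -0.0154853.
η_M = (∂Q/∂M)·(M/Q) = -0.0154853 × (10019/1230.020) = -0.126.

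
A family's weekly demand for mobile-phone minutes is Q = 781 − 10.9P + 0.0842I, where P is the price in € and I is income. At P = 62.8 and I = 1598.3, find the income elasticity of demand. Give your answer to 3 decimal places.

At P = 62.8, I = 1598.3: Q = 231.057.
Holding P constant, ∂Q/∂I = 0.0842.
η_I = (∂Q/∂I)·(I/Q) = 0.0842 × (1598.3/231.057) = 0.582.

0.582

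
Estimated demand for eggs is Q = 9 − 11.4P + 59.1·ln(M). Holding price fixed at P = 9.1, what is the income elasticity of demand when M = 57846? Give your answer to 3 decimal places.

0.107

At P = 9.1, M = 57846: Q = 553.323.
Holding P constant, ∂Q/∂M = 59.1/M = 0.00102168.
η_M = (∂Q/∂M)·(M/Q) = 0.00102168 × (57846/553.323) = 0.107.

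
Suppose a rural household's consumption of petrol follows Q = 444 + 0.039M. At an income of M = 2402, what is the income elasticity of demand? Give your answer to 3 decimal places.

At M = 2402: Q = 537.678.
dQ/dM = 0.039.
η = (dQ/dM)·(M/Q) = 0.039 × (2402/537.678) = 0.174.

0.174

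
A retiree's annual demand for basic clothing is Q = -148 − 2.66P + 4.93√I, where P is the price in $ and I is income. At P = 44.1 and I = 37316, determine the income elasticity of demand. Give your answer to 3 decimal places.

At P = 44.1, I = 37316: Q = 687.039.
Holding P constant, ∂Q/∂I = 4.93/(2√I) = 0.0127605.
η_I = (∂Q/∂I)·(I/Q) = 0.0127605 × (37316/687.039) = 0.693.

0.693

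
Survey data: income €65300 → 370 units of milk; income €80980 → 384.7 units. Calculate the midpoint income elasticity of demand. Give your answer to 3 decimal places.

0.182

ΔQ = 384.7 − 370 = 14.7; midpoint Q̄ = (370 + 384.7)/2 = 377.35.
ΔI = 80980 − 65300 = 15680; midpoint Ī = (65300 + 80980)/2 = 73140.
η = (ΔQ/Q̄) ÷ (ΔI/Ī) = (14.7/377.35) ÷ (15680/73140) = 0.182.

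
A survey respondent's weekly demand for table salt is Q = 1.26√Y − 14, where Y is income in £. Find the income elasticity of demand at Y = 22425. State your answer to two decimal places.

At Y = 22425: Q = 174.685.
dQ/dY = 1.26/(2√Y) = 0.00420702 at this income.
η = (dQ/dY)·(Y/Q) = 0.00420702 × (22425/174.685) = 0.54.

0.54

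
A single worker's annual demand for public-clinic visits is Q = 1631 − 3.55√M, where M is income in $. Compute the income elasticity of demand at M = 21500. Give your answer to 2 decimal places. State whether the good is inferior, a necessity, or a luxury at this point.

At M = 21500: Q = 1110.468.
dQ/dM = -3.55/(2√M) = -0.0121054 at this income.
η = (dQ/dM)·(M/Q) = -0.0121054 × (21500/1110.468) = -0.23.
Since η < 0, the good is an inferior good.

-0.23 (inferior good)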